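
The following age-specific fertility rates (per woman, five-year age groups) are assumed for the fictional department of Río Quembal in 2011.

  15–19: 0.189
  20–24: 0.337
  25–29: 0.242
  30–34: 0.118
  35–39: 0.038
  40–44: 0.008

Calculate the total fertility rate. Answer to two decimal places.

4.66

Sum of ASFRs = 0.189 + 0.337 + 0.242 + 0.118 + 0.038 + 0.008 = 0.932
TFR = 5 × 0.932 = 4.66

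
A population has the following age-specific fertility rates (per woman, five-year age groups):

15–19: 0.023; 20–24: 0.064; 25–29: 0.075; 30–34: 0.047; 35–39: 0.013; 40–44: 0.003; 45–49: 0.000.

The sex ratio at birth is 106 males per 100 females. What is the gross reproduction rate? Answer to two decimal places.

0.55

Proportion female at birth = 100 / (100 + 106) = 0.48544.
Sum of ASFRs = 0.023 + 0.064 + 0.075 + 0.047 + 0.013 + 0.003 + 0.000 = 0.225
TFR = 5 × 0.225 = 1.125
GRR = 0.48544 × 1.125 = 0.54612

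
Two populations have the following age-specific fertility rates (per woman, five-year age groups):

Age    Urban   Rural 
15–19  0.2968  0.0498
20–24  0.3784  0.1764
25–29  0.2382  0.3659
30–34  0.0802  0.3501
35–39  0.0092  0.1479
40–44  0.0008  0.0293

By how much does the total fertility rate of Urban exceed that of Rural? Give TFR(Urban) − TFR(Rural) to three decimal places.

-0.579

Urban:
  Sum of ASFRs = 0.2968 + 0.3784 + 0.2382 + 0.0802 + 0.0092 + 0.0008 = 1.0036
  TFR = 5 × 1.0036 = 5.018
Rural:
  Sum of ASFRs = 0.0498 + 0.1764 + 0.3659 + 0.3501 + 0.1479 + 0.0293 = 1.1194
  TFR = 5 × 1.1194 = 5.597
Difference = 5.018 − 5.597 = -0.579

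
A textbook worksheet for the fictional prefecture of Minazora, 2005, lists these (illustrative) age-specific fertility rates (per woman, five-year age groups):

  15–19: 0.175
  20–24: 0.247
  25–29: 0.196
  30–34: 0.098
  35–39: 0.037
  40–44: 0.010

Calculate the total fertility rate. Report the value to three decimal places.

3.815

Sum of ASFRs = 0.175 + 0.247 + 0.196 + 0.098 + 0.037 + 0.010 = 0.763
TFR = 5 × 0.763 = 3.815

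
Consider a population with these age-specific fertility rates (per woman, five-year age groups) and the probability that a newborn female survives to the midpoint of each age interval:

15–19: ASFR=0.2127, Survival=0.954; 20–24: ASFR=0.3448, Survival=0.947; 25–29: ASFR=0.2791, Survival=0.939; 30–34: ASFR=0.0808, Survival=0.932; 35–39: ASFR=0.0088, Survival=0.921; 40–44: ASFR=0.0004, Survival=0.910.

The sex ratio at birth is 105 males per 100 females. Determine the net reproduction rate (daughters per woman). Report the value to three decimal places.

2.135

Proportion female at birth = 100 / (100 + 105) = 0.48780.
Weighting each age-specific rate by interval width and survival:
  15–19: 5 × 0.2127 × 0.954 = 1.01458
  20–24: 5 × 0.3448 × 0.947 = 1.63263
  25–29: 5 × 0.2791 × 0.939 = 1.31037
  30–34: 5 × 0.0808 × 0.932 = 0.37653
  35–39: 5 × 0.0088 × 0.921 = 0.04052
  40–44: 5 × 0.0004 × 0.910 = 0.00182
Sum = 4.37645
NRR = 0.48780 × 4.37645 = 2.13483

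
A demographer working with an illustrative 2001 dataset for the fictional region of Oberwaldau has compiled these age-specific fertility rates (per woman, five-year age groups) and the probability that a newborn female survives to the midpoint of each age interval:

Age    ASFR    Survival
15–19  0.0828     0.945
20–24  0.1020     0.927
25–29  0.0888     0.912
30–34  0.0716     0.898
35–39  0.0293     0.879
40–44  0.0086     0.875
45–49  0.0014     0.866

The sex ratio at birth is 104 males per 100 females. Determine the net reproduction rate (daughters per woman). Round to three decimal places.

0.864

Proportion female at birth = 100 / (100 + 104) = 0.49020.
Per-age-group product (5 × ASFR × survival probability):
  15–19: 5 × 0.0828 × 0.945 = 0.39123
  20–24: 5 × 0.1020 × 0.927 = 0.47277
  25–29: 5 × 0.0888 × 0.912 = 0.40493
  30–34: 5 × 0.0716 × 0.898 = 0.32148
  35–39: 5 × 0.0293 × 0.879 = 0.12877
  40–44: 5 × 0.0086 × 0.875 = 0.03763
  45–49: 5 × 0.0014 × 0.866 = 0.00606
Sum = 1.76287
NRR = 0.49020 × 1.76287 = 0.86416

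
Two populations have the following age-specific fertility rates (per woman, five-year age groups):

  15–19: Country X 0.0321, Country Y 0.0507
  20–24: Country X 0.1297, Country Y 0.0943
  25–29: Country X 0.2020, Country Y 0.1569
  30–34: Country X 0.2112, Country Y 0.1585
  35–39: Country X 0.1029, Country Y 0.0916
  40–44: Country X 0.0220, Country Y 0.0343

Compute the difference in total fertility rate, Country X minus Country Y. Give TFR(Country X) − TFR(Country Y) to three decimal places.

Country X:
  Sum of ASFRs = 0.0321 + 0.1297 + 0.2020 + 0.2112 + 0.1029 + 0.0220 = 0.6999
  TFR = 5 × 0.6999 = 3.4995
Country Y:
  Sum of ASFRs = 0.0507 + 0.0943 + 0.1569 + 0.1585 + 0.0916 + 0.0343 = 0.5863
  TFR = 5 × 0.5863 = 2.9315
Difference = 3.4995 − 2.9315 = 0.568

0.568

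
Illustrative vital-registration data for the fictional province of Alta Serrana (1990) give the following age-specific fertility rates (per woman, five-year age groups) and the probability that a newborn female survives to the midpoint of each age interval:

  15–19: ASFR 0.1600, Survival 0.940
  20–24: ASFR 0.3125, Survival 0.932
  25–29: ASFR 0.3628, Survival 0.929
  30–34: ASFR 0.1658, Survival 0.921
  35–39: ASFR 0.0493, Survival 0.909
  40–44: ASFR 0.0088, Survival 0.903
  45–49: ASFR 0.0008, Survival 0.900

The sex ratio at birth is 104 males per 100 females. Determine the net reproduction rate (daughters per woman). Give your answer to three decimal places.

2.414

Proportion female at birth = 100 / (100 + 104) = 0.49020.
Per-age-group product (5 × ASFR × survival probability):
  15–19: 5 × 0.1600 × 0.940 = 0.75200
  20–24: 5 × 0.3125 × 0.932 = 1.45625
  25–29: 5 × 0.3628 × 0.929 = 1.68521
  30–34: 5 × 0.1658 × 0.921 = 0.76351
  35–39: 5 × 0.0493 × 0.909 = 0.22407
  40–44: 5 × 0.0088 × 0.903 = 0.03973
  45–49: 5 × 0.0008 × 0.900 = 0.00360
Sum = 4.92437
NRR = 0.49020 × 4.92437 = 2.41393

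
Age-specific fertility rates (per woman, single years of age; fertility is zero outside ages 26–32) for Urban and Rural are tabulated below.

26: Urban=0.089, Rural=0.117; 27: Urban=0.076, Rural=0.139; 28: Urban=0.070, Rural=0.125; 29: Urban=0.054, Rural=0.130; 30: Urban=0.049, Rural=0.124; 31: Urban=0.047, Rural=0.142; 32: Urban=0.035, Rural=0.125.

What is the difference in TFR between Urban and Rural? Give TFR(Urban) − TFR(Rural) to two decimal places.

-0.48

Urban:
  Sum of ASFRs = 0.089 + 0.076 + 0.070 + 0.054 + 0.049 + 0.047 + 0.035 = 0.420
  TFR = 0.42
Rural:
  Sum of ASFRs = 0.117 + 0.139 + 0.125 + 0.130 + 0.124 + 0.142 + 0.125 = 0.902
  TFR = 0.902
Difference = 0.42 − 0.902 = -0.482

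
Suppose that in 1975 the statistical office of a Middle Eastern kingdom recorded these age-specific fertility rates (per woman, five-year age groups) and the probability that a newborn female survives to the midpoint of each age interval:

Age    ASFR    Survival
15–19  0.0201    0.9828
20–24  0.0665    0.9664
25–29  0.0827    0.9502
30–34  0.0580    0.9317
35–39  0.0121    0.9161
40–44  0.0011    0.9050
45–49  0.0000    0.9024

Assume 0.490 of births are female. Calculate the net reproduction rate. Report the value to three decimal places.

Proportion female at birth = 0.490.
Weighting each age-specific rate by interval width and survival:
  15–19: 5 × 0.0201 × 0.9828 = 0.09877
  20–24: 5 × 0.0665 × 0.9664 = 0.32133
  25–29: 5 × 0.0827 × 0.9502 = 0.39291
  30–34: 5 × 0.0580 × 0.9317 = 0.27019
  35–39: 5 × 0.0121 × 0.9161 = 0.05542
  40–44: 5 × 0.0011 × 0.9050 = 0.00498
  45–49: 5 × 0.0000 × 0.9024 = 0.00000
Sum = 1.14360
NRR = 0.490 × 1.14360 = 0.56036

0.560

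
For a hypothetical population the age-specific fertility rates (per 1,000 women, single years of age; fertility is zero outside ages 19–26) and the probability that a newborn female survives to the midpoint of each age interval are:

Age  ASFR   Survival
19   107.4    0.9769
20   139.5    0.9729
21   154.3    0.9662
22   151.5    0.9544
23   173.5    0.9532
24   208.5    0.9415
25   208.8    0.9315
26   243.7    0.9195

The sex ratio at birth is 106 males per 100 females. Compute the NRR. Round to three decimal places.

0.638

Proportion female at birth = 100 / (100 + 106) = 0.48544.
Per-age-group product (1 × ASFR × survival probability):
  19: 1 × 107.4/1000 × 0.9769 = 0.10492
  20: 1 × 139.5/1000 × 0.9729 = 0.13572
  21: 1 × 154.3/1000 × 0.9662 = 0.14908
  22: 1 × 151.5/1000 × 0.9544 = 0.14459
  23: 1 × 173.5/1000 × 0.9532 = 0.16538
  24: 1 × 208.5/1000 × 0.9415 = 0.19630
  25: 1 × 208.8/1000 × 0.9315 = 0.19450
  26: 1 × 243.7/1000 × 0.9195 = 0.22408
Sum = 1.31457
NRR = 0.48544 × 1.31457 = 0.63814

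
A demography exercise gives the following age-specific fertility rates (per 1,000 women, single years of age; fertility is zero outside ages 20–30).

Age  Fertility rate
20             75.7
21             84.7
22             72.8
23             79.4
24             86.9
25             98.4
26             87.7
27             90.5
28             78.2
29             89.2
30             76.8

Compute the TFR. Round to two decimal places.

Sum of ASFRs = 75.7 + 84.7 + 72.8 + 79.4 + 86.9 + 98.4 + 87.7 + 90.5 + 78.2 + 89.2 + 76.8 = 920.3
TFR = 920.3 / 1000 = 0.9203

0.92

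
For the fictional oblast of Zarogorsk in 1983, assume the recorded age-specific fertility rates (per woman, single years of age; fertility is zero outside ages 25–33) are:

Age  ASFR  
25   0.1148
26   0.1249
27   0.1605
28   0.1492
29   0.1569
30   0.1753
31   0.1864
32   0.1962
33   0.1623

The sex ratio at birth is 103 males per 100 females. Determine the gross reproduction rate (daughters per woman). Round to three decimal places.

Proportion female at birth = 100 / (100 + 103) = 0.49261.
Sum of ASFRs = 0.1148 + 0.1249 + 0.1605 + 0.1492 + 0.1569 + 0.1753 + 0.1864 + 0.1962 + 0.1623 = 1.4265
TFR = 1.4265
GRR = 0.49261 × 1.4265 = 0.70271

0.703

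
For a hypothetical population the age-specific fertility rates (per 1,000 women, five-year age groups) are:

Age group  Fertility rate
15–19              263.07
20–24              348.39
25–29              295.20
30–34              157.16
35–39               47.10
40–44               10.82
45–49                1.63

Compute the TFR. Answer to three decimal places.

Sum of ASFRs = 263.07 + 348.39 + 295.20 + 157.16 + 47.10 + 10.82 + 1.63 = 1123.37
TFR = 5 × 1123.37 / 1000 = 5.61685

5.617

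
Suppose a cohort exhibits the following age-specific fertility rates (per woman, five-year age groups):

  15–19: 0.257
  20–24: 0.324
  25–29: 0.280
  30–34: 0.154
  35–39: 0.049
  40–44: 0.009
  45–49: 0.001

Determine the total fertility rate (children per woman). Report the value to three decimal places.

Sum of ASFRs = 0.257 + 0.324 + 0.280 + 0.154 + 0.049 + 0.009 + 0.001 = 1.074
TFR = 5 × 1.074 = 5.37

5.370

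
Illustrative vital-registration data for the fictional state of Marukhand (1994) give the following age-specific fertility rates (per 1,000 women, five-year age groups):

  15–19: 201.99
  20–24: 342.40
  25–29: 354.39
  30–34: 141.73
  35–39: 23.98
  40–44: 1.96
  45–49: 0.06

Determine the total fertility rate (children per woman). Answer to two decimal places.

Sum of ASFRs = 201.99 + 342.40 + 354.39 + 141.73 + 23.98 + 1.96 + 0.06 = 1066.51
TFR = 5 × 1066.51 / 1000 = 5.33255

5.33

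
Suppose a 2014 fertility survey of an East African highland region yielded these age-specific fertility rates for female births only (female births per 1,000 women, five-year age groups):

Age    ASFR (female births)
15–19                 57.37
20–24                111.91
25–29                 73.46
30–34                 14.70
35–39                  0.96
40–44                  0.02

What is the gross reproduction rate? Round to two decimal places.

1.29

Sum of female ASFRs = 57.37 + 111.91 + 73.46 + 14.70 + 0.96 + 0.02 = 258.42
GRR = 5 × 258.42 / 1000 = 1.2921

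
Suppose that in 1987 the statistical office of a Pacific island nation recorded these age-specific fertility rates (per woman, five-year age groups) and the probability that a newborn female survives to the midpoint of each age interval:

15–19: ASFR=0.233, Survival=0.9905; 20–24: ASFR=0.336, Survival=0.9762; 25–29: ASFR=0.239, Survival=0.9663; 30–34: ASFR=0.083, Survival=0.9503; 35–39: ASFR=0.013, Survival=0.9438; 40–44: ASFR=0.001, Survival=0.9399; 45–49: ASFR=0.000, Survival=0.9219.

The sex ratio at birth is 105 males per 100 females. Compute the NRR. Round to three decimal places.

Proportion female at birth = 100 / (100 + 105) = 0.48780.
Per-age-group product (5 × ASFR × survival probability):
  15–19: 5 × 0.233 × 0.9905 = 1.15393
  20–24: 5 × 0.336 × 0.9762 = 1.64002
  25–29: 5 × 0.239 × 0.9663 = 1.15473
  30–34: 5 × 0.083 × 0.9503 = 0.39437
  35–39: 5 × 0.013 × 0.9438 = 0.06135
  40–44: 5 × 0.001 × 0.9399 = 0.00470
  45–49: 5 × 0.000 × 0.9219 = 0.00000
Sum = 4.40910
NRR = 0.48780 × 4.40910 = 2.15076

2.151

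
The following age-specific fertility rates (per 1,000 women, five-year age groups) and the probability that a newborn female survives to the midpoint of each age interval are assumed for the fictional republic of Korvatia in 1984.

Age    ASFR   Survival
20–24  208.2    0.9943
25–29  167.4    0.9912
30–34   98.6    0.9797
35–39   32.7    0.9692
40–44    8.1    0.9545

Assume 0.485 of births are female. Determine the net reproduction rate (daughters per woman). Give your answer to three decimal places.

1.234

Proportion female at birth = 0.485.
Each age group contributes 5 × ASFR × survival:
  20–24: 5 × 208.2/1000 × 0.9943 = 1.03507
  25–29: 5 × 167.4/1000 × 0.9912 = 0.82963
  30–34: 5 × 98.6/1000 × 0.9797 = 0.48299
  35–39: 5 × 32.7/1000 × 0.9692 = 0.15846
  40–44: 5 × 8.1/1000 × 0.9545 = 0.03866
Sum = 2.54481
NRR = 0.485 × 2.54481 = 1.23423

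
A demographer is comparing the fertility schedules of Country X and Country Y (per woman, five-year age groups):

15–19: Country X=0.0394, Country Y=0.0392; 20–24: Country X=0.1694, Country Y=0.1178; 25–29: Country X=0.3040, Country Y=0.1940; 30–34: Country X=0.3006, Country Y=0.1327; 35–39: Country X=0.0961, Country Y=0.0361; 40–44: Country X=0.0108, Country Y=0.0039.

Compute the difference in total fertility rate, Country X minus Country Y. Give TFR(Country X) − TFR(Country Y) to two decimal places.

Country X:
  Sum of ASFRs = 0.0394 + 0.1694 + 0.3040 + 0.3006 + 0.0961 + 0.0108 = 0.9203
  TFR = 5 × 0.9203 = 4.6015
Country Y:
  Sum of ASFRs = 0.0392 + 0.1178 + 0.1940 + 0.1327 + 0.0361 + 0.0039 = 0.5237
  TFR = 5 × 0.5237 = 2.6185
Difference = 4.6015 − 2.6185 = 1.983

1.98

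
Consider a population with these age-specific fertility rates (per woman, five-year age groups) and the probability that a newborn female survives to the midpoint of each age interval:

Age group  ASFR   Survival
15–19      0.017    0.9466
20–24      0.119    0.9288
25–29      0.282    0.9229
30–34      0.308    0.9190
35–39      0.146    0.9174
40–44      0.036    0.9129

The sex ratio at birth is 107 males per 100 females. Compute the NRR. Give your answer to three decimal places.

2.021

Proportion female at birth = 100 / (100 + 107) = 0.48309.
Weighting each age-specific rate by interval width and survival:
  15–19: 5 × 0.017 × 0.9466 = 0.08046
  20–24: 5 × 0.119 × 0.9288 = 0.55264
  25–29: 5 × 0.282 × 0.9229 = 1.30129
  30–34: 5 × 0.308 × 0.9190 = 1.41526
  35–39: 5 × 0.146 × 0.9174 = 0.66970
  40–44: 5 × 0.036 × 0.9129 = 0.16432
Sum = 4.18367
NRR = 0.48309 × 4.18367 = 2.02109
With NRR above 1 the population is above replacement fertility.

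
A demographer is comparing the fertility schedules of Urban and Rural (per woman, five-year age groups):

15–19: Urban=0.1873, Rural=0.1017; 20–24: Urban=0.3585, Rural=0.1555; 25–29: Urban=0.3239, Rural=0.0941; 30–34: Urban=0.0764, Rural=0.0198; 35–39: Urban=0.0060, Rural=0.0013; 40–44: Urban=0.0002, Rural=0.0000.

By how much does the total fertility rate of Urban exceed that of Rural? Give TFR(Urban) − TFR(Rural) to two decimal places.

Urban:
  Sum of ASFRs = 0.1873 + 0.3585 + 0.3239 + 0.0764 + 0.0060 + 0.0002 = 0.9523
  TFR = 5 × 0.9523 = 4.7615
Rural:
  Sum of ASFRs = 0.1017 + 0.1555 + 0.0941 + 0.0198 + 0.0013 + 0.0000 = 0.3724
  TFR = 5 × 0.3724 = 1.862
Difference = 4.7615 − 1.862 = 2.8995

2.90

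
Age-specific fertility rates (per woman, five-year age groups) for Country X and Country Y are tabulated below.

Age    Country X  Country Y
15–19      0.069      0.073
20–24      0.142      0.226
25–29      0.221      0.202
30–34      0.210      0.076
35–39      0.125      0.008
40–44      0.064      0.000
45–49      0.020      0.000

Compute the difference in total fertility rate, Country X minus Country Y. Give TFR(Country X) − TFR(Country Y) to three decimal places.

1.330

Country X:
  Sum of ASFRs = 0.069 + 0.142 + 0.221 + 0.210 + 0.125 + 0.064 + 0.020 = 0.851
  TFR = 5 × 0.851 = 4.255
Country Y:
  Sum of ASFRs = 0.073 + 0.226 + 0.202 + 0.076 + 0.008 + 0.000 + 0.000 = 0.585
  TFR = 5 × 0.585 = 2.925
Difference = 4.255 − 2.925 = 1.33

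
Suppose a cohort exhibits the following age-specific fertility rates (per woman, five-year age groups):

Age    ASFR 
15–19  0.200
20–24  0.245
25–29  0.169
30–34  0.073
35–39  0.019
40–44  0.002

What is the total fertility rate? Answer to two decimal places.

3.54

Sum of ASFRs = 0.200 + 0.245 + 0.169 + 0.073 + 0.019 + 0.002 = 0.708
TFR = 5 × 0.708 = 3.54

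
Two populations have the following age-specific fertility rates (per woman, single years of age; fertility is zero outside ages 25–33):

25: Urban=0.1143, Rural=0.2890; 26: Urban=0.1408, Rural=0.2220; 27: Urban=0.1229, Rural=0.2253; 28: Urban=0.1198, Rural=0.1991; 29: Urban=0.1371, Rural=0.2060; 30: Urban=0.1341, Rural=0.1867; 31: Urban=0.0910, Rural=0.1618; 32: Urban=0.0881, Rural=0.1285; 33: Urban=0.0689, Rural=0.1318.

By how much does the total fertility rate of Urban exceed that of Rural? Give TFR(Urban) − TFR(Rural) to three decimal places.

-0.733

Urban:
  Sum of ASFRs = 0.1143 + 0.1408 + 0.1229 + 0.1198 + 0.1371 + 0.1341 + 0.0910 + 0.0881 + 0.0689 = 1.0170
  TFR = 1.017
Rural:
  Sum of ASFRs = 0.2890 + 0.2220 + 0.2253 + 0.1991 + 0.2060 + 0.1867 + 0.1618 + 0.1285 + 0.1318 = 1.7502
  TFR = 1.7502
Difference = 1.017 − 1.7502 = -0.7332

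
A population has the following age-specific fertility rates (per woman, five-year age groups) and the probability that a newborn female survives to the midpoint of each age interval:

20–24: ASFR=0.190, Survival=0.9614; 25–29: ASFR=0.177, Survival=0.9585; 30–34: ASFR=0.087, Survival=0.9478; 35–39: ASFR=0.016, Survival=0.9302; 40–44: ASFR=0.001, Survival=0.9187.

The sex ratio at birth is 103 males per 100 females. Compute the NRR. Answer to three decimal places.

1.110

Proportion female at birth = 100 / (100 + 103) = 0.49261.
Per-age-group product (5 × ASFR × survival probability):
  20–24: 5 × 0.190 × 0.9614 = 0.91333
  25–29: 5 × 0.177 × 0.9585 = 0.84827
  30–34: 5 × 0.087 × 0.9478 = 0.41229
  35–39: 5 × 0.016 × 0.9302 = 0.07442
  40–44: 5 × 0.001 × 0.9187 = 0.00459
Sum = 2.25290
NRR = 0.49261 × 2.25290 = 1.10980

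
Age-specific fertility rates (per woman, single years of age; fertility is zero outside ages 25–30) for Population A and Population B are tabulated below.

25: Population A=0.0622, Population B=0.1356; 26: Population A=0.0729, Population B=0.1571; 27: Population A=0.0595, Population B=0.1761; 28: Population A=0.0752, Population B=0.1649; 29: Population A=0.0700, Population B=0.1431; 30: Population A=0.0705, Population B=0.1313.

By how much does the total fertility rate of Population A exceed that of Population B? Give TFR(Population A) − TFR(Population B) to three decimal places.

-0.498

Population A:
  Sum of ASFRs = 0.0622 + 0.0729 + 0.0595 + 0.0752 + 0.0700 + 0.0705 = 0.4103
  TFR = 0.4103
Population B:
  Sum of ASFRs = 0.1356 + 0.1571 + 0.1761 + 0.1649 + 0.1431 + 0.1313 = 0.9081
  TFR = 0.9081
Difference = 0.4103 − 0.9081 = -0.4978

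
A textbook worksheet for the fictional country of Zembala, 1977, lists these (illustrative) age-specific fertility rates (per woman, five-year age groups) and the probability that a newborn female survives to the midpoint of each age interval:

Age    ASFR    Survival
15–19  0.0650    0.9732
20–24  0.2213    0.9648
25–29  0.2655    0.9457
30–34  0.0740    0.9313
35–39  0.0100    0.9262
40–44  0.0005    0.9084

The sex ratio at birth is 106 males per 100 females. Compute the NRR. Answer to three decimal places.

Proportion female at birth = 100 / (100 + 106) = 0.48544.
Survival-weighted fertility by age (5·fₓ·Sₓ):
  15–19: 5 × 0.0650 × 0.9732 = 0.31629
  20–24: 5 × 0.2213 × 0.9648 = 1.06755
  25–29: 5 × 0.2655 × 0.9457 = 1.25542
  30–34: 5 × 0.0740 × 0.9313 = 0.34458
  35–39: 5 × 0.0100 × 0.9262 = 0.04631
  40–44: 5 × 0.0005 × 0.9084 = 0.00227
Sum = 3.03242
NRR = 0.48544 × 3.03242 = 1.47206

1.472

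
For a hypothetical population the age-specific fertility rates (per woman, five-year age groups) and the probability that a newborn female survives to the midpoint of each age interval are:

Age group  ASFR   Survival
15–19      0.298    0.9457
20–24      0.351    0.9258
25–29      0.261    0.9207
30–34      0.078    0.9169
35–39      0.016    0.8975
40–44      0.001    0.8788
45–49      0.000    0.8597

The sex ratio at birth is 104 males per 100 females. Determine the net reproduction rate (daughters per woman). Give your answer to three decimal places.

Proportion female at birth = 100 / (100 + 104) = 0.49020.
Weighting each age-specific rate by interval width and survival:
  15–19: 5 × 0.298 × 0.9457 = 1.40909
  20–24: 5 × 0.351 × 0.9258 = 1.62478
  25–29: 5 × 0.261 × 0.9207 = 1.20151
  30–34: 5 × 0.078 × 0.9169 = 0.35759
  35–39: 5 × 0.016 × 0.8975 = 0.07180
  40–44: 5 × 0.001 × 0.8788 = 0.00439
  45–49: 5 × 0.000 × 0.8597 = 0.00000
Sum = 4.66916
NRR = 0.49020 × 4.66916 = 2.28882
An NRR exceeding 1 indicates intrinsic growth under these rates.

2.289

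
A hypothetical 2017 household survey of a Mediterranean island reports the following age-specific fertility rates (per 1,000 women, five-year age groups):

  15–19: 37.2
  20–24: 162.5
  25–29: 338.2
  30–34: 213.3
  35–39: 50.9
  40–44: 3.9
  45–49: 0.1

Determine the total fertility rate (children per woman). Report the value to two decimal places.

4.03

Sum of ASFRs = 37.2 + 162.5 + 338.2 + 213.3 + 50.9 + 3.9 + 0.1 = 806.1
TFR = 5 × 806.1 / 1000 = 4.0305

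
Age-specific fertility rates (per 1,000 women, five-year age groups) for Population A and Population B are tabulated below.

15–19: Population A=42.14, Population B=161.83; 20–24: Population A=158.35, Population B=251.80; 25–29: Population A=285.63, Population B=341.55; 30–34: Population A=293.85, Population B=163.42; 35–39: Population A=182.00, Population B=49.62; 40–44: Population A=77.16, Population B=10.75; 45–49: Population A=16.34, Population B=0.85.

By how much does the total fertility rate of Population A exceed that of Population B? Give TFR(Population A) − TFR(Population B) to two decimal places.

Population A:
  Sum of ASFRs = 42.14 + 158.35 + 285.63 + 293.85 + 182.00 + 77.16 + 16.34 = 1055.47
  TFR = 5 × 1055.47 / 1000 = 5.27735
Population B:
  Sum of ASFRs = 161.83 + 251.80 + 341.55 + 163.42 + 49.62 + 10.75 + 0.85 = 979.82
  TFR = 5 × 979.82 / 1000 = 4.8991
Difference = 5.27735 − 4.8991 = 0.37825

0.38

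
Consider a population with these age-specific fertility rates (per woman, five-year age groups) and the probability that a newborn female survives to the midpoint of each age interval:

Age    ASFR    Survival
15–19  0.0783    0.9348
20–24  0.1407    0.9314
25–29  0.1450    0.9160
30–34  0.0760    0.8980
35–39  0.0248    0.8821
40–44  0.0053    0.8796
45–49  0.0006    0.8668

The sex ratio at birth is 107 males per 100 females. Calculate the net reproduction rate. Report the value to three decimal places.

Proportion female at birth = 100 / (100 + 107) = 0.48309.
Survival-weighted fertility by age (5·fₓ·Sₓ):
  15–19: 5 × 0.0783 × 0.9348 = 0.36597
  20–24: 5 × 0.1407 × 0.9314 = 0.65524
  25–29: 5 × 0.1450 × 0.9160 = 0.66410
  30–34: 5 × 0.0760 × 0.8980 = 0.34124
  35–39: 5 × 0.0248 × 0.8821 = 0.10938
  40–44: 5 × 0.0053 × 0.8796 = 0.02331
  45–49: 5 × 0.0006 × 0.8668 = 0.00260
Sum = 2.16184
NRR = 0.48309 × 2.16184 = 1.04436

1.044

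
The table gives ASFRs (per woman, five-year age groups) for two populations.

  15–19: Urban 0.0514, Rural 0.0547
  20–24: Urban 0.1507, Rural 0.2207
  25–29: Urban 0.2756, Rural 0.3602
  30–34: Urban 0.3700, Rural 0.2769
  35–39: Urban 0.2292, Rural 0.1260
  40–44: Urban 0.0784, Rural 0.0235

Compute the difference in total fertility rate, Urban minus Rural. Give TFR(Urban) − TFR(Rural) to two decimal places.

0.47

Urban:
  Sum of ASFRs = 0.0514 + 0.1507 + 0.2756 + 0.3700 + 0.2292 + 0.0784 = 1.1553
  TFR = 5 × 1.1553 = 5.7765
Rural:
  Sum of ASFRs = 0.0547 + 0.2207 + 0.3602 + 0.2769 + 0.1260 + 0.0235 = 1.0620
  TFR = 5 × 1.0620 = 5.31
Difference = 5.7765 − 5.31 = 0.4665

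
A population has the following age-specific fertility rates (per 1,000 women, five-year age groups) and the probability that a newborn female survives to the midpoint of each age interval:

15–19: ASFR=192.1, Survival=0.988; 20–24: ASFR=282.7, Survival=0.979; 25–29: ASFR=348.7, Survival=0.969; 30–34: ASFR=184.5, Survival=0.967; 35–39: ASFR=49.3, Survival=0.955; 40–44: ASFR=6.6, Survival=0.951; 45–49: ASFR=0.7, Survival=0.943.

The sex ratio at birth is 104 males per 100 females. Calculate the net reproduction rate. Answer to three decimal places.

Proportion female at birth = 100 / (100 + 104) = 0.49020.
Each age group contributes 5 × ASFR × survival:
  15–19: 5 × 192.1/1000 × 0.988 = 0.94897
  20–24: 5 × 282.7/1000 × 0.979 = 1.38382
  25–29: 5 × 348.7/1000 × 0.969 = 1.68945
  30–34: 5 × 184.5/1000 × 0.967 = 0.89206
  35–39: 5 × 49.3/1000 × 0.955 = 0.23541
  40–44: 5 × 6.6/1000 × 0.951 = 0.03138
  45–49: 5 × 0.7/1000 × 0.943 = 0.00330
Sum = 5.18439
NRR = 0.49020 × 5.18439 = 2.54139

2.541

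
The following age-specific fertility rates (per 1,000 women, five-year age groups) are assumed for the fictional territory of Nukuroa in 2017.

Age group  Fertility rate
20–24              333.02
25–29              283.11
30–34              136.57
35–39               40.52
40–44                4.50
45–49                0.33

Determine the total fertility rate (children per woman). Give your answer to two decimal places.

Sum of ASFRs = 333.02 + 283.11 + 136.57 + 40.52 + 4.50 + 0.33 = 798.05
TFR = 5 × 798.05 / 1000 = 3.99025

3.99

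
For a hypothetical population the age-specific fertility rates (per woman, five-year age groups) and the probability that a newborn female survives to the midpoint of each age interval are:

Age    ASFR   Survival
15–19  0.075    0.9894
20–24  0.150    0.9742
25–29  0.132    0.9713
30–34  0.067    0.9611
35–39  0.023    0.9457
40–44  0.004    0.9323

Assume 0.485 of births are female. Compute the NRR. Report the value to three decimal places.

1.063

Proportion female at birth = 0.485.
Survival-weighted fertility by age (5·fₓ·Sₓ):
  15–19: 5 × 0.075 × 0.9894 = 0.37103
  20–24: 5 × 0.150 × 0.9742 = 0.73065
  25–29: 5 × 0.132 × 0.9713 = 0.64106
  30–34: 5 × 0.067 × 0.9611 = 0.32197
  35–39: 5 × 0.023 × 0.9457 = 0.10876
  40–44: 5 × 0.004 × 0.9323 = 0.01865
Sum = 2.19212
NRR = 0.485 × 2.19212 = 1.06318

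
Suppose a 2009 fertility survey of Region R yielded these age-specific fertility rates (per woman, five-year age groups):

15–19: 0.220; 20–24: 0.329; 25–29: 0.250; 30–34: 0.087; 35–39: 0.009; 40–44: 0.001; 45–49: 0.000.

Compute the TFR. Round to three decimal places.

Sum of ASFRs = 0.220 + 0.329 + 0.250 + 0.087 + 0.009 + 0.001 + 0.000 = 0.896
TFR = 5 × 0.896 = 4.48

4.480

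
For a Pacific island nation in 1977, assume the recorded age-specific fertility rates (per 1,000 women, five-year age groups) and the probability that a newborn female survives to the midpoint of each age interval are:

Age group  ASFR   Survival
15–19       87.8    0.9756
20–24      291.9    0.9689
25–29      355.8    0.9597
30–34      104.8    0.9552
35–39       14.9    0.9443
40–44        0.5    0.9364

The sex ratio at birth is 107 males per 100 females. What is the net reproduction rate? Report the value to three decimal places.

1.992

Proportion female at birth = 100 / (100 + 107) = 0.48309.
Each age group contributes 5 × ASFR × survival:
  15–19: 5 × 87.8/1000 × 0.9756 = 0.42829
  20–24: 5 × 291.9/1000 × 0.9689 = 1.41411
  25–29: 5 × 355.8/1000 × 0.9597 = 1.70731
  30–34: 5 × 104.8/1000 × 0.9552 = 0.50052
  35–39: 5 × 14.9/1000 × 0.9443 = 0.07035
  40–44: 5 × 0.5/1000 × 0.9364 = 0.00234
Sum = 4.12292
NRR = 0.48309 × 4.12292 = 1.99174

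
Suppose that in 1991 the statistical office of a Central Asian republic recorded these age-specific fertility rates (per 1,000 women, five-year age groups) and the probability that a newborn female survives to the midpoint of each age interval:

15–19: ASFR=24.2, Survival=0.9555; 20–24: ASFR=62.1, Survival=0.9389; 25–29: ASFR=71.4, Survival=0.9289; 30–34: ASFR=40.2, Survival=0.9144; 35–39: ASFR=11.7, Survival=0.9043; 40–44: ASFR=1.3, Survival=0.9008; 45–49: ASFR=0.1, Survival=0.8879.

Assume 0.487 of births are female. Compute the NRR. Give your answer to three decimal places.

0.478

Proportion female at birth = 0.487.
Per-age-group product (5 × ASFR × survival probability):
  15–19: 5 × 24.2/1000 × 0.9555 = 0.11562
  20–24: 5 × 62.1/1000 × 0.9389 = 0.29153
  25–29: 5 × 71.4/1000 × 0.9289 = 0.33162
  30–34: 5 × 40.2/1000 × 0.9144 = 0.18379
  35–39: 5 × 11.7/1000 × 0.9043 = 0.05290
  40–44: 5 × 1.3/1000 × 0.9008 = 0.00586
  45–49: 5 × 0.1/1000 × 0.8879 = 0.00044
Sum = 0.98176
NRR = 0.487 × 0.98176 = 0.47812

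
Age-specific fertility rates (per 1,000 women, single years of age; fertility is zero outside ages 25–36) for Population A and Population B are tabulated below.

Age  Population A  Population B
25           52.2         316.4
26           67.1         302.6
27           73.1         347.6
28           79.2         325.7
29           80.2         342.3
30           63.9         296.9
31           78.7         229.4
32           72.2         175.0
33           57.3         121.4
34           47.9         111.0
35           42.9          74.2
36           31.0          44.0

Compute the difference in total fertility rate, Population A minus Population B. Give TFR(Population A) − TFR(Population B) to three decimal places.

-1.941

Population A:
  Sum of ASFRs = 52.2 + 67.1 + 73.1 + 79.2 + 80.2 + 63.9 + 78.7 + 72.2 + 57.3 + 47.9 + 42.9 + 31.0 = 745.7
  TFR = 745.7 / 1000 = 0.7457
Population B:
  Sum of ASFRs = 316.4 + 302.6 + 347.6 + 325.7 + 342.3 + 296.9 + 229.4 + 175.0 + 121.4 + 111.0 + 74.2 + 44.0 = 2686.5
  TFR = 2686.5 / 1000 = 2.6865
Difference = 0.7457 − 2.6865 = -1.9408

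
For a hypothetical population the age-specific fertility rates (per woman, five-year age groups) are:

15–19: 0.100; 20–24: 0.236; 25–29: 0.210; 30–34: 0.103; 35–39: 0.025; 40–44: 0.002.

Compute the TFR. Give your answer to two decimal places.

Sum of ASFRs = 0.100 + 0.236 + 0.210 + 0.103 + 0.025 + 0.002 = 0.676
TFR = 5 × 0.676 = 3.38

3.38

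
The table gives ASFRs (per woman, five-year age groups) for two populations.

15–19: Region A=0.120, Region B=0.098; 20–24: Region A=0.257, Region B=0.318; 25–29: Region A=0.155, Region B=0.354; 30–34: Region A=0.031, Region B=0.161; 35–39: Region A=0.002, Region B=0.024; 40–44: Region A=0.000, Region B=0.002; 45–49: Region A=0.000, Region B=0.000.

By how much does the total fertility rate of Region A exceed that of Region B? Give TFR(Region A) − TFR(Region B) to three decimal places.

-1.960

Region A:
  Sum of ASFRs = 0.120 + 0.257 + 0.155 + 0.031 + 0.002 + 0.000 + 0.000 = 0.565
  TFR = 5 × 0.565 = 2.825
Region B:
  Sum of ASFRs = 0.098 + 0.318 + 0.354 + 0.161 + 0.024 + 0.002 + 0.000 = 0.957
  TFR = 5 × 0.957 = 4.785
Difference = 2.825 − 4.785 = -1.96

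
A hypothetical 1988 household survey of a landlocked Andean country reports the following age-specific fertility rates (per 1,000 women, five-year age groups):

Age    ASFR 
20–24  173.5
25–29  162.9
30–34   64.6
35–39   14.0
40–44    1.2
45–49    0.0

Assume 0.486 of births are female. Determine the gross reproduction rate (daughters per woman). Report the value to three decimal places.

1.011

Proportion female at birth = 0.486.
Sum of ASFRs = 173.5 + 162.9 + 64.6 + 14.0 + 1.2 + 0.0 = 416.2
TFR = 5 × 416.2 / 1000 = 2.081
GRR = 0.486 × 2.081 = 1.01137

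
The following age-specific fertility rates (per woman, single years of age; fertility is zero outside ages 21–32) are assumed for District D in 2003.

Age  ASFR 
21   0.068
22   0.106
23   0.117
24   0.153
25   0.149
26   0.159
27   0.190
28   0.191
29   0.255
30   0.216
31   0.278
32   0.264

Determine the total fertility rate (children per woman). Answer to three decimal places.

2.146

Sum of ASFRs = 0.068 + 0.106 + 0.117 + 0.153 + 0.149 + 0.159 + 0.190 + 0.191 + 0.255 + 0.216 + 0.278 + 0.264 = 2.146
TFR = 2.146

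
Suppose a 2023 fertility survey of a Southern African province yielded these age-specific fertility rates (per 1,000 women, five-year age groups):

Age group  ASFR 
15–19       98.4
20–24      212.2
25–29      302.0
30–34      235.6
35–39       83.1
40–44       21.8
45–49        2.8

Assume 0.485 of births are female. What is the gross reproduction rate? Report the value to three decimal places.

Proportion female at birth = 0.485.
Sum of ASFRs = 98.4 + 212.2 + 302.0 + 235.6 + 83.1 + 21.8 + 2.8 = 955.9
TFR = 5 × 955.9 / 1000 = 4.7795
GRR = 0.485 × 4.7795 = 2.31806

2.318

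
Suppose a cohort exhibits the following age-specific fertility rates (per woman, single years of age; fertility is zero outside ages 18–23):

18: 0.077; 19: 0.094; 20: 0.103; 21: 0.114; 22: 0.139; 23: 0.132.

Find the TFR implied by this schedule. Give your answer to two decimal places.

0.66

Sum of ASFRs = 0.077 + 0.094 + 0.103 + 0.114 + 0.139 + 0.132 = 0.659
TFR = 0.659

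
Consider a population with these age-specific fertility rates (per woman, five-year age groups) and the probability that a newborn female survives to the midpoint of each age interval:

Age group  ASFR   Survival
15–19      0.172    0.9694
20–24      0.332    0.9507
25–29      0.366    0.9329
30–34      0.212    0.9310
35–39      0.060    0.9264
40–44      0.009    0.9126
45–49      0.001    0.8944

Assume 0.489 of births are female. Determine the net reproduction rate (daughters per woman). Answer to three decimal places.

2.655

Proportion female at birth = 0.489.
Each age group contributes 5 × ASFR × survival:
  15–19: 5 × 0.172 × 0.9694 = 0.83368
  20–24: 5 × 0.332 × 0.9507 = 1.57816
  25–29: 5 × 0.366 × 0.9329 = 1.70721
  30–34: 5 × 0.212 × 0.9310 = 0.98686
  35–39: 5 × 0.060 × 0.9264 = 0.27792
  40–44: 5 × 0.009 × 0.9126 = 0.04107
  45–49: 5 × 0.001 × 0.8944 = 0.00447
Sum = 5.42937
NRR = 0.489 × 5.42937 = 2.65496
NRR > 1, so each generation more than replaces itself.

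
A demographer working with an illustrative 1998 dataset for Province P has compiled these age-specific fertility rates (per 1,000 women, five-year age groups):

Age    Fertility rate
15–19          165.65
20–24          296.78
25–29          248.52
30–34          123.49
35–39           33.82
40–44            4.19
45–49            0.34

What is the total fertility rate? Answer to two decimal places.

4.36

Sum of ASFRs = 165.65 + 296.78 + 248.52 + 123.49 + 33.82 + 4.19 + 0.34 = 872.79
TFR = 5 × 872.79 / 1000 = 4.36395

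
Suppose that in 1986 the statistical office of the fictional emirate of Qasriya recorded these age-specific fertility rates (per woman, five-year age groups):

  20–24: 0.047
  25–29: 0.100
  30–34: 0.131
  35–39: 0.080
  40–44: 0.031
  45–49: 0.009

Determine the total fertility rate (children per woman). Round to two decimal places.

Sum of ASFRs = 0.047 + 0.100 + 0.131 + 0.080 + 0.031 + 0.009 = 0.398
TFR = 5 × 0.398 = 1.99

1.99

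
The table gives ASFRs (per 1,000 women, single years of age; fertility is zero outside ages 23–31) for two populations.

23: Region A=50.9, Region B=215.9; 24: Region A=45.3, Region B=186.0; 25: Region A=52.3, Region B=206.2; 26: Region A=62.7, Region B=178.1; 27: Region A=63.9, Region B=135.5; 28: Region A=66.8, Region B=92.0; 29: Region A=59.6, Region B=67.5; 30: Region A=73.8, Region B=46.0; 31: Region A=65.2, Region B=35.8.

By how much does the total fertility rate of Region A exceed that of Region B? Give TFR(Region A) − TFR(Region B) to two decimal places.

-0.62

Region A:
  Sum of ASFRs = 50.9 + 45.3 + 52.3 + 62.7 + 63.9 + 66.8 + 59.6 + 73.8 + 65.2 = 540.5
  TFR = 540.5 / 1000 = 0.5405
Region B:
  Sum of ASFRs = 215.9 + 186.0 + 206.2 + 178.1 + 135.5 + 92.0 + 67.5 + 46.0 + 35.8 = 1163.0
  TFR = 1163.0 / 1000 = 1.163
Difference = 0.5405 − 1.163 = -0.6225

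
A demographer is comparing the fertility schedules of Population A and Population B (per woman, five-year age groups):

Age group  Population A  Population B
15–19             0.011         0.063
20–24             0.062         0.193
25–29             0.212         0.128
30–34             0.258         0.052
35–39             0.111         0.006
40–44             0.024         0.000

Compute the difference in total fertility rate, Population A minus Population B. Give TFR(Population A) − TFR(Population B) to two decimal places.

Population A:
  Sum of ASFRs = 0.011 + 0.062 + 0.212 + 0.258 + 0.111 + 0.024 = 0.678
  TFR = 5 × 0.678 = 3.39
Population B:
  Sum of ASFRs = 0.063 + 0.193 + 0.128 + 0.052 + 0.006 + 0.000 = 0.442
  TFR = 5 × 0.442 = 2.21
Difference = 3.39 − 2.21 = 1.18

1.18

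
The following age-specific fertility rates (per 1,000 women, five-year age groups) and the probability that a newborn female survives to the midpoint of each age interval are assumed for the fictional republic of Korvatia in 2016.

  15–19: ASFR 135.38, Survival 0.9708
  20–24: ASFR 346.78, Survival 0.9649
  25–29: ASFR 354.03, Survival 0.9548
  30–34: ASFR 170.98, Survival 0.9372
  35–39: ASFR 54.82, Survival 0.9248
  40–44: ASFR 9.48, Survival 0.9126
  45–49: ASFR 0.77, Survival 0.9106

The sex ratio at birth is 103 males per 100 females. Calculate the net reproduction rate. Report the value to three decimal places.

2.523

Proportion female at birth = 100 / (100 + 103) = 0.49261.
Per-age-group product (5 × ASFR × survival probability):
  15–19: 5 × 135.38/1000 × 0.9708 = 0.65713
  20–24: 5 × 346.78/1000 × 0.9649 = 1.67304
  25–29: 5 × 354.03/1000 × 0.9548 = 1.69014
  30–34: 5 × 170.98/1000 × 0.9372 = 0.80121
  35–39: 5 × 54.82/1000 × 0.9248 = 0.25349
  40–44: 5 × 9.48/1000 × 0.9126 = 0.04326
  45–49: 5 × 0.77/1000 × 0.9106 = 0.00351
Sum = 5.12178
NRR = 0.49261 × 5.12178 = 2.52304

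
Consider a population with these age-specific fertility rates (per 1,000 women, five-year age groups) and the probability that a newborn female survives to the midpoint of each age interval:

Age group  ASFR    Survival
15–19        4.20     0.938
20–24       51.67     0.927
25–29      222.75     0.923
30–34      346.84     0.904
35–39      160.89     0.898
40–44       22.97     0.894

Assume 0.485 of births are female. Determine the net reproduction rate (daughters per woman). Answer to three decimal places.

1.785

Proportion female at birth = 0.485.
Per-age-group product (5 × ASFR × survival probability):
  15–19: 5 × 4.20/1000 × 0.938 = 0.01970
  20–24: 5 × 51.67/1000 × 0.927 = 0.23949
  25–29: 5 × 222.75/1000 × 0.923 = 1.02799
  30–34: 5 × 346.84/1000 × 0.904 = 1.56772
  35–39: 5 × 160.89/1000 × 0.898 = 0.72240
  40–44: 5 × 22.97/1000 × 0.894 = 0.10268
Sum = 3.67998
NRR = 0.485 × 3.67998 = 1.78479
NRR > 1, so each generation more than replaces itself.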